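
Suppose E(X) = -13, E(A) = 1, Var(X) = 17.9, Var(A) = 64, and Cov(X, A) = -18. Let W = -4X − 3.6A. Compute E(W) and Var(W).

E(W) = 48.4, Var(W) = 597.44

E(W) = (-4)·E(X) + (-3.6)·E(A) = (-4)·(-13) + (-3.6)·1 = 48.4.
Var(W) = a²·Var(X) + b²·Var(A) + 2ab·Cov(X, A) with a = -4, b = -3.6.
= (-4)²·17.9 + (-3.6)²·64 + 2·(-4)·(-3.6)·(-18)
= 286.4 + 829.44 + (-518.4) = 597.44.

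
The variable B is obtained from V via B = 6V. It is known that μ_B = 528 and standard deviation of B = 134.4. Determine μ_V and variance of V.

From B = 6V: μ_B = a·μ_V + b, so μ_V = (μ_B − b)/a = (528 − 0)/6 = 88.
variance of B = 134.4² = 18063.36.
variance of B = a²·variance of V, so variance of V = 18063.36/6² = 501.76.

μ_V = 88, variance of V = 501.76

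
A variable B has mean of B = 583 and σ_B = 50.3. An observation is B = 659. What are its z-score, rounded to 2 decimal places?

z = (B − mean of B) / σ_B = (659 − 583) / 50.3 ≈ 1.51.

z = 1.51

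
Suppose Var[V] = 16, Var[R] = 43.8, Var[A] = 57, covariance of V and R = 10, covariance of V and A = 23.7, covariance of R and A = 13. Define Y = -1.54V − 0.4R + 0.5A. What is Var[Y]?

Var[Y] = 29.8256

Var[Y] = a²·Var[V] + b²·Var[R] + c²·Var[A] + 2ab·covariance of V and R + 2ac·covariance of V and A + 2bc·covariance of R and A, with a = -1.54, b = -0.4, c = 0.5.
= 37.9456 + 7.008 + 14.25 + 12.32 + (-36.498) + (-5.2)
= 29.8256.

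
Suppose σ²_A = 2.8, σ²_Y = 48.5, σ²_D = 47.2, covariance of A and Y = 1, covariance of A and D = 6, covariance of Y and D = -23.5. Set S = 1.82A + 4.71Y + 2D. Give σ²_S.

σ²_S = 892.08797

σ²_S = a²·σ²_A + b²·σ²_Y + c²·σ²_D + 2ab·covariance of A and Y + 2ac·covariance of A and D + 2bc·covariance of Y and D, with a = 1.82, b = 4.71, c = 2.
= 9.27472 + 1075.92885 + 188.8 + 17.1444 + 43.68 + (-442.74)
= 892.08797.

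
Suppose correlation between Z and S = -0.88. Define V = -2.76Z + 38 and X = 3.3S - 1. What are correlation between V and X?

correlation between V and X = 0.88

Linear rescalings preserve |correlation|; the slopes -2.76 and 3.3 have opposite signs, so the correlation flips sign: correlation between V and X = −correlation between Z and S = 0.88.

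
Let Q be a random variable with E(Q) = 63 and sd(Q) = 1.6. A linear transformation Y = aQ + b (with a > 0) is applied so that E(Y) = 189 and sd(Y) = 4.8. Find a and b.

a = 3, b = 0

sd(Y) = a·sd(Q) (a > 0), so a = 4.8/1.6 = 3.
E(Y) = a·E(Q) + b, so b = 189 − 3·63 = 0.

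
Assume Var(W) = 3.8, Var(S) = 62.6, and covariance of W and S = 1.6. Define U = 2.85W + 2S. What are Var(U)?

Var(U) = 299.5055

Var(U) = a²·Var(W) + b²·Var(S) + 2ab·covariance of W and S with a = 2.85, b = 2.
= 2.85²·3.8 + 2²·62.6 + 2·2.85·2·1.6
= 30.8655 + 250.4 + 18.24 = 299.5055.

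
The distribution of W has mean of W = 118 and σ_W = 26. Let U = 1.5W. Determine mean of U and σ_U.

mean of U = 177, σ_U = 39

U = 1.5W is linear with a = 1.5, b = 0.
mean of U = a·mean of W + b = 1.5·118 = 177.
σ_U = |a|·σ_W = |1.5|·26 = 39.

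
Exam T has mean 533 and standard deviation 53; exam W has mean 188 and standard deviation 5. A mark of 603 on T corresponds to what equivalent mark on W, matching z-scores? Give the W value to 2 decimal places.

W = 194.60

z = (603 − 533)/53 ≈ 1.3208.
W = 188 + z·5 = 188 + (603 − 533)·5/53 ≈ 194.60.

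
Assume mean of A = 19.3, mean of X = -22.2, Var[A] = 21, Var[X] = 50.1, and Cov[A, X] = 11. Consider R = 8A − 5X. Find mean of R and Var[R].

mean of R = 265.4, Var[R] = 1716.5

mean of R = 8·mean of A + (-5)·mean of X = 8·19.3 + (-5)·(-22.2) = 265.4.
Var[R] = a²·Var[A] + b²·Var[X] + 2ab·Cov[A, X] with a = 8, b = -5.
= 8²·21 + (-5)²·50.1 + 2·8·(-5)·11
= 1344 + 1252.5 + (-880) = 1716.5.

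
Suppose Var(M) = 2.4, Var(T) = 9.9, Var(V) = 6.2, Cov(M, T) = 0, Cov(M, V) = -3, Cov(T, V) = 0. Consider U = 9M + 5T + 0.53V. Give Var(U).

Var(U) = 415.02158

Var(U) = a²·Var(M) + b²·Var(T) + c²·Var(V) + 2ab·Cov(M, T) + 2ac·Cov(M, V) + 2bc·Cov(T, V), with a = 9, b = 5, c = 0.53.
= 194.4 + 247.5 + 1.74158 + 0 + (-28.62) + 0
= 415.02158.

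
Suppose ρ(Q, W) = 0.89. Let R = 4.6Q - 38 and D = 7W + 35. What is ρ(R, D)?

Linear rescalings preserve correlation up to sign; here the slopes 4.6 and 7 have the same sign, so ρ(R, D) = ρ(Q, W) = 0.89.

ρ(R, D) = 0.89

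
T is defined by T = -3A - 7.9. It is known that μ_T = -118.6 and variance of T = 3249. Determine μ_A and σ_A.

μ_A = 36.9, σ_A = 19

From T = -3A - 7.9: μ_T = a·μ_A + b, so μ_A = (μ_T − b)/a = (-118.6 − (-7.9))/(-3) = 36.9.
σ_T = √3249 = 57.
σ_T = |a|·σ_A, so σ_A = 57/|-3| = 19.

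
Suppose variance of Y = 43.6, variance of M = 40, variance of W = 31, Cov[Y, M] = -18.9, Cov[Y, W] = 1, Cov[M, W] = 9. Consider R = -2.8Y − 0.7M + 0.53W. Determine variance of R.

variance of R = 286.3979

variance of R = a²·variance of Y + b²·variance of M + c²·variance of W + 2ab·Cov[Y, M] + 2ac·Cov[Y, W] + 2bc·Cov[M, W], with a = -2.8, b = -0.7, c = 0.53.
= 341.824 + 19.6 + 8.7079 + (-74.088) + (-2.968) + (-6.678)
= 286.3979.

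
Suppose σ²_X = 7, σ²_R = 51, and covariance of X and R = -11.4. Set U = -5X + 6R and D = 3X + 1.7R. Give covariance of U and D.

By bilinearity, covariance of U and D = ac·σ²_X + bd·σ²_R + (ad+bc)·covariance of X and R, with a=-5, b=6, c=3, d=1.7.
ac·σ²_X = (-5)·3·7 = -105
bd·σ²_R = 6·1.7·51 = 520.2
(ad+bc)·covariance of X and R = (9.5)·(-11.4) = -108.3
covariance of U and D = -105 + 520.2 + (-108.3) = 306.9.

covariance of U and D = 306.9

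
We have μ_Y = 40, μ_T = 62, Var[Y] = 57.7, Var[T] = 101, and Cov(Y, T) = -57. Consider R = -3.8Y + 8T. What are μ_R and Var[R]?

μ_R = 344, Var[R] = 10762.788

μ_R = (-3.8)·μ_Y + 8·μ_T = (-3.8)·40 + 8·62 = 344.
Var[R] = a²·Var[Y] + b²·Var[T] + 2ab·Cov(Y, T) with a = -3.8, b = 8.
= (-3.8)²·57.7 + 8²·101 + 2·(-3.8)·8·(-57)
= 833.188 + 6464 + 3465.6 = 10762.788.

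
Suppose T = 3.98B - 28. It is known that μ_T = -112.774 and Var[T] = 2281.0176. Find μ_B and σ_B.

μ_B = -21.3, σ_B = 12

From T = 3.98B - 28: μ_T = a·μ_B + b, so μ_B = (μ_T − b)/a = (-112.774 − (-28))/3.98 = -21.3.
σ_T = √2281.0176 = 47.76.
σ_T = |a|·σ_B, so σ_B = 47.76/|3.98| = 12.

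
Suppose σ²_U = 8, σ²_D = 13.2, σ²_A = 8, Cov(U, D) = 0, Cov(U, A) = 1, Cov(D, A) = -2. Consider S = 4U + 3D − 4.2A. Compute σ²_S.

σ²_S = a²·σ²_U + b²·σ²_D + c²·σ²_A + 2ab·Cov(U, D) + 2ac·Cov(U, A) + 2bc·Cov(D, A), with a = 4, b = 3, c = -4.2.
= 128 + 118.8 + 141.12 + 0 + (-33.6) + 50.4
= 404.72.

σ²_S = 404.72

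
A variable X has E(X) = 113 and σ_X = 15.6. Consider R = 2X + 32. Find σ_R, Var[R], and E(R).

R = 2X + 32 is linear with a = 2, b = 32.
σ_R = |a|·σ_X = |2|·15.6 = 31.2.
Var[X] = 15.6² = 243.36.
Var[R] = a²·Var[X] = 2²·243.36 = 973.44 (the additive constant 32 does not affect variance).
E(R) = a·E(X) + b = 2·113 + 32 = 258.

σ_R = 31.2, Var[R] = 973.44, E(R) = 258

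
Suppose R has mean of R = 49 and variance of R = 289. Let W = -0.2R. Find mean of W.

mean of W = -9.8

W = -0.2R is linear with a = -0.2, b = 0.
mean of W = a·mean of R + b = (-0.2)·49 = -9.8.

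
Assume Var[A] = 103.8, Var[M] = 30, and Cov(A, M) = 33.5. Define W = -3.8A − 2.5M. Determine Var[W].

Var[W] = a²·Var[A] + b²·Var[M] + 2ab·Cov(A, M) with a = -3.8, b = -2.5.
= (-3.8)²·103.8 + (-2.5)²·30 + 2·(-3.8)·(-2.5)·33.5
= 1498.872 + 187.5 + 636.5 = 2322.872.

Var[W] = 2322.872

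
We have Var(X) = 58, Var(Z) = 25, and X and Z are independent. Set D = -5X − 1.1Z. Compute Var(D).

Var(D) = 1480.25

Var(D) = a²·Var(X) + b²·Var(Z) + 2ab·Cov[X, Z] with a = -5, b = -1.1.
Independence gives Cov[X, Z] = 0.
= (-5)²·58 + (-1.1)²·25 + 2·(-5)·(-1.1)·0
= 1450 + 30.25 + 0 = 1480.25.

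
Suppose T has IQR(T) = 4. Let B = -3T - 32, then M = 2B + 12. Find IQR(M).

IQR(B) = |-3|·4 = 12.
IQR(M) = |2|·12 = 24.

IQR(M) = 24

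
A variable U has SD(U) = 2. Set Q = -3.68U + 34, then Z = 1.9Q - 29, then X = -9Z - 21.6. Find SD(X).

SD(Q) = |-3.68|·2 = 7.36.
SD(Z) = |1.9|·7.36 = 13.984.
SD(X) = |-9|·13.984 = 125.856.

SD(X) = 125.856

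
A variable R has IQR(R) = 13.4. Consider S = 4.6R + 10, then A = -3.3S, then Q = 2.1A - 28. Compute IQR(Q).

IQR(S) = |4.6|·13.4 = 61.64.
IQR(A) = |-3.3|·61.64 = 203.412.
IQR(Q) = |2.1|·203.412 = 427.1652.

IQR(Q) = 427.1652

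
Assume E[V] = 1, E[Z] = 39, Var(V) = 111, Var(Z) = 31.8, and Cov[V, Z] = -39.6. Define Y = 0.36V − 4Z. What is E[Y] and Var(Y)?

E[Y] = 0.36·E[V] + (-4)·E[Z] = 0.36·1 + (-4)·39 = -155.64.
Var(Y) = a²·Var(V) + b²·Var(Z) + 2ab·Cov[V, Z] with a = 0.36, b = -4.
= 0.36²·111 + (-4)²·31.8 + 2·0.36·(-4)·(-39.6)
= 14.3856 + 508.8 + 114.048 = 637.2336.

E[Y] = -155.64, Var(Y) = 637.2336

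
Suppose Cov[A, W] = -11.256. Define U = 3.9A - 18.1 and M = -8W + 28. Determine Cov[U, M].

Cov[U, M] = a·c·Cov[A, W] = 3.9·(-8)·(-11.256) = 351.1872. Additive constants drop out.

Cov[U, M] = 351.1872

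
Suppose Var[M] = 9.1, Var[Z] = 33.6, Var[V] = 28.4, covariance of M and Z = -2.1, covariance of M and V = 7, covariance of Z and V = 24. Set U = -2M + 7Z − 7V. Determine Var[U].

Var[U] = 977.2

Var[U] = a²·Var[M] + b²·Var[Z] + c²·Var[V] + 2ab·covariance of M and Z + 2ac·covariance of M and V + 2bc·covariance of Z and V, with a = -2, b = 7, c = -7.
= 36.4 + 1646.4 + 1391.6 + 58.8 + 196 + (-2352)
= 977.2.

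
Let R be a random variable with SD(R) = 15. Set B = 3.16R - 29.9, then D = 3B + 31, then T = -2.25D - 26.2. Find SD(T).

SD(T) = 319.95

SD(B) = |3.16|·15 = 47.4.
SD(D) = |3|·47.4 = 142.2.
SD(T) = |-2.25|·142.2 = 319.95.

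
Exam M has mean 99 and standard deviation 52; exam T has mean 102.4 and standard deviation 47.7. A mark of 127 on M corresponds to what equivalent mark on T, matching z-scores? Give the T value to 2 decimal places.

z = (127 − 99)/52 ≈ 0.5385.
T = 102.4 + z·47.7 = 102.4 + (127 − 99)·47.7/52 ≈ 128.08.

T = 128.08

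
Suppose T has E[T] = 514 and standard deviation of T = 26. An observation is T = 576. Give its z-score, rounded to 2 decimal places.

z = 2.38

z = (T − E[T]) / standard deviation of T = (576 − 514) / 26 ≈ 2.38.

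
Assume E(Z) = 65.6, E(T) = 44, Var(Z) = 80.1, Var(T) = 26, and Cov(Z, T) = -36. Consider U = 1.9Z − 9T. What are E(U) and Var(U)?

E(U) = -271.36, Var(U) = 3626.361

E(U) = 1.9·E(Z) + (-9)·E(T) = 1.9·65.6 + (-9)·44 = -271.36.
Var(U) = a²·Var(Z) + b²·Var(T) + 2ab·Cov(Z, T) with a = 1.9, b = -9.
= 1.9²·80.1 + (-9)²·26 + 2·1.9·(-9)·(-36)
= 289.161 + 2106 + 1231.2 = 3626.361.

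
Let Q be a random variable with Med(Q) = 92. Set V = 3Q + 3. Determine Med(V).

A linear map preserves order up to sign, so Med(V) = a·Med(Q) + b = 3·92 + 3 = 279.

Med(V) = 279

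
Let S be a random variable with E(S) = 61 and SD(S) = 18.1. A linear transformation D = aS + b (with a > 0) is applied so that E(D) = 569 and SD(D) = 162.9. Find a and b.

SD(D) = a·SD(S) (a > 0), so a = 162.9/18.1 = 9.
E(D) = a·E(S) + b, so b = 569 − 9·61 = 20.

a = 9, b = 20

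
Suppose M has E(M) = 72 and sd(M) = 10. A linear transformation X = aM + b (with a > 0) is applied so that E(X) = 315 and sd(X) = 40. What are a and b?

a = 4, b = 27

sd(X) = a·sd(M) (a > 0), so a = 40/10 = 4.
E(X) = a·E(M) + b, so b = 315 − 4·72 = 27.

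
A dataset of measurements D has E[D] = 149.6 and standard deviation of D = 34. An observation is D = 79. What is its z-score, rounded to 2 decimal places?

z = -2.08

z = (D − E[D]) / standard deviation of D = (79 − 149.6) / 34 ≈ -2.08.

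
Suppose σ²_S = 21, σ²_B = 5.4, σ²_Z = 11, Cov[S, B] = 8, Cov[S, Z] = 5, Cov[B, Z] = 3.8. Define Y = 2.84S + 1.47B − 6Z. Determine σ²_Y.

σ²_Y = 406.41126

σ²_Y = a²·σ²_S + b²·σ²_B + c²·σ²_Z + 2ab·Cov[S, B] + 2ac·Cov[S, Z] + 2bc·Cov[B, Z], with a = 2.84, b = 1.47, c = -6.
= 169.3776 + 11.66886 + 396 + 66.7968 + (-170.4) + (-67.032)
= 406.41126.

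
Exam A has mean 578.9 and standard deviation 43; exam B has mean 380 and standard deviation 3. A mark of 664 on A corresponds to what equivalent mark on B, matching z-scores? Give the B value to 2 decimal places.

z = (664 − 578.9)/43 ≈ 1.9791.
B = 380 + z·3 = 380 + (664 − 578.9)·3/43 ≈ 385.94.

B = 385.94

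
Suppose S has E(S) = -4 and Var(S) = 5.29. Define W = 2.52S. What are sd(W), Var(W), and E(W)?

W = 2.52S is linear with a = 2.52, b = 0.
sd(S) = √5.29 = 2.3.
sd(W) = |a|·sd(S) = |2.52|·2.3 = 5.796.
Var(W) = a²·Var(S) = 2.52²·5.29 = 33.593616.
E(W) = a·E(S) + b = 2.52·(-4) = -10.08.

sd(W) = 5.796, Var(W) = 33.593616, E(W) = -10.08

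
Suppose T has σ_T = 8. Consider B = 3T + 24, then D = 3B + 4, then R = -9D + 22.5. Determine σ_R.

σ_R = 648

σ_B = |3|·8 = 24.
σ_D = |3|·24 = 72.
σ_R = |-9|·72 = 648.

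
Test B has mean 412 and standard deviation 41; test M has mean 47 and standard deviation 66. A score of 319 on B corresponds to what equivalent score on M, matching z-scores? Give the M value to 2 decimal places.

z = (319 − 412)/41 ≈ -2.2683.
M = 47 + z·66 = 47 + (319 − 412)·66/41 ≈ -102.71.

M = -102.71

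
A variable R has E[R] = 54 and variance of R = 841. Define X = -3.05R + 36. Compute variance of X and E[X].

X = -3.05R + 36 is linear with a = -3.05, b = 36.
variance of X = a²·variance of R = (-3.05)²·841 = 7823.4025 (the additive constant 36 does not affect variance).
E[X] = a·E[R] + b = (-3.05)·54 + 36 = -128.7.

variance of X = 7823.4025, E[X] = -128.7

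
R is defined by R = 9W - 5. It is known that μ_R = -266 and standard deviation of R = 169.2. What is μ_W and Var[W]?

From R = 9W - 5: μ_R = a·μ_W + b, so μ_W = (μ_R − b)/a = (-266 − (-5))/9 = -29.
Var[R] = 169.2² = 28628.64.
Var[R] = a²·Var[W], so Var[W] = 28628.64/9² = 353.44.

μ_W = -29, Var[W] = 353.44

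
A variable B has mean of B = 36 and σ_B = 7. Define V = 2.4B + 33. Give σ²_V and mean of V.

V = 2.4B + 33 is linear with a = 2.4, b = 33.
σ²_B = 7² = 49.
σ²_V = a²·σ²_B = 2.4²·49 = 282.24 (the additive constant 33 does not affect variance).
mean of V = a·mean of B + b = 2.4·36 + 33 = 119.4.

σ²_V = 282.24, mean of V = 119.4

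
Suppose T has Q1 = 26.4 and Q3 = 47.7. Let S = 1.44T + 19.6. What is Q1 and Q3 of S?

a = 1.44 > 0: Q1(S) = a·Q1(T)+b = 57.616, Q3(S) = a·Q3(T)+b = 88.288.

Q1(S) = 57.616, Q3(S) = 88.288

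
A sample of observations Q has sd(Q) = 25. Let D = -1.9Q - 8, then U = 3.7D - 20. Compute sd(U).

sd(U) = 175.75

sd(D) = |-1.9|·25 = 47.5.
sd(U) = |3.7|·47.5 = 175.75.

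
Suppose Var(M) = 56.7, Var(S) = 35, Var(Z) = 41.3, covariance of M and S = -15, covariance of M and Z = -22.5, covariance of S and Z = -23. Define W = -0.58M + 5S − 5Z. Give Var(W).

Var(W) = 3033.07388

Var(W) = a²·Var(M) + b²·Var(S) + c²·Var(Z) + 2ab·covariance of M and S + 2ac·covariance of M and Z + 2bc·covariance of S and Z, with a = -0.58, b = 5, c = -5.
= 19.07388 + 875 + 1032.5 + 87 + (-130.5) + 1150
= 3033.07388.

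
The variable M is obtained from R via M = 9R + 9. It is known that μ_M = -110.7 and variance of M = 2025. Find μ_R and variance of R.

μ_R = -13.3, variance of R = 25

From M = 9R + 9: μ_M = a·μ_R + b, so μ_R = (μ_M − b)/a = (-110.7 − 9)/9 = -13.3.
variance of M = a²·variance of R, so variance of R = 2025/9² = 25.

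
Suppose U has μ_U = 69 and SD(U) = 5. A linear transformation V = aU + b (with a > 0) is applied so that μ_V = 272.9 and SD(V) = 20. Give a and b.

a = 4, b = -3.1

SD(V) = a·SD(U) (a > 0), so a = 20/5 = 4.
μ_V = a·μ_U + b, so b = 272.9 − 4·69 = -3.1.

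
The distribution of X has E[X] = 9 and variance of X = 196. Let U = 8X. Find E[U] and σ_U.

U = 8X is linear with a = 8, b = 0.
E[U] = a·E[X] + b = 8·9 = 72.
σ_X = √196 = 14.
σ_U = |a|·σ_X = |8|·14 = 112.

E[U] = 72, σ_U = 112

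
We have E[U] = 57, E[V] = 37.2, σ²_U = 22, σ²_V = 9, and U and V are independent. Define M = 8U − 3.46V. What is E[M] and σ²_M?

E[M] = 327.288, σ²_M = 1515.7444

E[M] = 8·E[U] + (-3.46)·E[V] = 8·57 + (-3.46)·37.2 = 327.288.
σ²_M = a²·σ²_U + b²·σ²_V + 2ab·covariance of U and V with a = 8, b = -3.46.
Independence gives covariance of U and V = 0.
= 8²·22 + (-3.46)²·9 + 2·8·(-3.46)·0
= 1408 + 107.7444 + 0 = 1515.7444.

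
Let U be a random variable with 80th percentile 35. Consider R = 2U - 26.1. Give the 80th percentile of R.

Since a = 2 > 0 the transformation is increasing, so the 80th percentile of R = a·(P_{80} of U) + b = 2·35 + (-26.1) = 43.9.

80th percentile of R = 43.9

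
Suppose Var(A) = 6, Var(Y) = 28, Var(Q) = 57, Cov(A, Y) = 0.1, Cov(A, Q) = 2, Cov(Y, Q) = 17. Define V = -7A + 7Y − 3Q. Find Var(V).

Var(V) = 1539.2

Var(V) = a²·Var(A) + b²·Var(Y) + c²·Var(Q) + 2ab·Cov(A, Y) + 2ac·Cov(A, Q) + 2bc·Cov(Y, Q), with a = -7, b = 7, c = -3.
= 294 + 1372 + 513 + (-9.8) + 84 + (-714)
= 1539.2.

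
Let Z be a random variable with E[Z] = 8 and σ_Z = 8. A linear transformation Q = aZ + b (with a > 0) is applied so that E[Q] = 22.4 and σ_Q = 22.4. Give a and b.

σ_Q = a·σ_Z (a > 0), so a = 22.4/8 = 2.8.
E[Q] = a·E[Z] + b, so b = 22.4 − 2.8·8 = 0.

a = 2.8, b = 0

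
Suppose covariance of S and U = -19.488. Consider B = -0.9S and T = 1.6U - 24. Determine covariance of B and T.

covariance of B and T = a·c·covariance of S and U = (-0.9)·1.6·(-19.488) = 28.06272. Additive constants drop out.

covariance of B and T = 28.06272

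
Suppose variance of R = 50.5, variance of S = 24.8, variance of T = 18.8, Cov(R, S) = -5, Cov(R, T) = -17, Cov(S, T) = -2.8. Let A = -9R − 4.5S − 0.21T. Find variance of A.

variance of A = 4118.97708

variance of A = a²·variance of R + b²·variance of S + c²·variance of T + 2ab·Cov(R, S) + 2ac·Cov(R, T) + 2bc·Cov(S, T), with a = -9, b = -4.5, c = -0.21.
= 4090.5 + 502.2 + 0.82908 + (-405) + (-64.26) + (-5.292)
= 4118.97708.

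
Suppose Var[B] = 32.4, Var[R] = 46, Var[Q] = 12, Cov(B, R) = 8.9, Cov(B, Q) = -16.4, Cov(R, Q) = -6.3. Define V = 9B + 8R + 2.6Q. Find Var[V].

Var[V] = 5901.52

Var[V] = a²·Var[B] + b²·Var[R] + c²·Var[Q] + 2ab·Cov(B, R) + 2ac·Cov(B, Q) + 2bc·Cov(R, Q), with a = 9, b = 8, c = 2.6.
= 2624.4 + 2944 + 81.12 + 1281.6 + (-767.52) + (-262.08)
= 5901.52.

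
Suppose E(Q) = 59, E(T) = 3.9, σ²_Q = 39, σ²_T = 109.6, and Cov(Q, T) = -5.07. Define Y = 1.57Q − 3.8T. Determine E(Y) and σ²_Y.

E(Y) = 77.81, σ²_Y = 1739.25034

E(Y) = 1.57·E(Q) + (-3.8)·E(T) = 1.57·59 + (-3.8)·3.9 = 77.81.
σ²_Y = a²·σ²_Q + b²·σ²_T + 2ab·Cov(Q, T) with a = 1.57, b = -3.8.
= 1.57²·39 + (-3.8)²·109.6 + 2·1.57·(-3.8)·(-5.07)
= 96.1311 + 1582.624 + 60.49524 = 1739.25034.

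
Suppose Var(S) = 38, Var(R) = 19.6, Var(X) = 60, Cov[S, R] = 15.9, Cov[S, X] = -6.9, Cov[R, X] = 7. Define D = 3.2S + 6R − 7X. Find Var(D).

Var(D) = 4366.4

Var(D) = a²·Var(S) + b²·Var(R) + c²·Var(X) + 2ab·Cov[S, R] + 2ac·Cov[S, X] + 2bc·Cov[R, X], with a = 3.2, b = 6, c = -7.
= 389.12 + 705.6 + 2940 + 610.56 + 309.12 + (-588)
= 4366.4.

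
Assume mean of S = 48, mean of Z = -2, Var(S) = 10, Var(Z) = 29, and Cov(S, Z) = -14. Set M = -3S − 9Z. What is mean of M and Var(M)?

mean of M = (-3)·mean of S + (-9)·mean of Z = (-3)·48 + (-9)·(-2) = -126.
Var(M) = a²·Var(S) + b²·Var(Z) + 2ab·Cov(S, Z) with a = -3, b = -9.
= (-3)²·10 + (-9)²·29 + 2·(-3)·(-9)·(-14)
= 90 + 2349 + (-756) = 1683.

mean of M = -126, Var(M) = 1683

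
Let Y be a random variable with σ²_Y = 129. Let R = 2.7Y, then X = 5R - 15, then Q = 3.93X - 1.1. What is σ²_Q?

σ²_Q = 363113.460225

σ²_R = 2.7²·129 = 940.41.
σ²_X = 5²·940.41 = 23510.25.
σ²_Q = 3.93²·23510.25 = 363113.460225.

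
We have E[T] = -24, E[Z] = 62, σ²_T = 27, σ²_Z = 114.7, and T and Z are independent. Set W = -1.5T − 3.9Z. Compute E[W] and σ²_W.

E[W] = -205.8, σ²_W = 1805.337

E[W] = (-1.5)·E[T] + (-3.9)·E[Z] = (-1.5)·(-24) + (-3.9)·62 = -205.8.
σ²_W = a²·σ²_T + b²·σ²_Z + 2ab·Cov[T, Z] with a = -1.5, b = -3.9.
Independence gives Cov[T, Z] = 0.
= (-1.5)²·27 + (-3.9)²·114.7 + 2·(-1.5)·(-3.9)·0
= 60.75 + 1744.587 + 0 = 1805.337.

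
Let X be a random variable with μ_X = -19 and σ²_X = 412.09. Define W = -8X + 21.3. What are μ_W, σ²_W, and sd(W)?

μ_W = 173.3, σ²_W = 26373.76, sd(W) = 162.4

W = -8X + 21.3 is linear with a = -8, b = 21.3.
μ_W = a·μ_X + b = (-8)·(-19) + 21.3 = 173.3.
σ²_W = a²·σ²_X = (-8)²·412.09 = 26373.76 (the additive constant 21.3 does not affect variance).
sd(X) = √412.09 = 20.3.
sd(W) = |a|·sd(X) = |-8|·20.3 = 162.4.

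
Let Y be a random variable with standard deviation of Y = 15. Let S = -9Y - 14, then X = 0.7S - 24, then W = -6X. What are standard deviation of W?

standard deviation of S = |-9|·15 = 135.
standard deviation of X = |0.7|·135 = 94.5.
standard deviation of W = |-6|·94.5 = 567.

standard deviation of W = 567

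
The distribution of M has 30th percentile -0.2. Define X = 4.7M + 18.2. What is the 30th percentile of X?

Since a = 4.7 > 0 the transformation is increasing, so the 30th percentile of X = a·(P_{30} of M) + b = 4.7·(-0.2) + 18.2 = 17.26.

30th percentile of X = 17.26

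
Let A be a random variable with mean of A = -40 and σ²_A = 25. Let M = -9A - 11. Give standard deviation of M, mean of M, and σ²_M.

standard deviation of M = 45, mean of M = 349, σ²_M = 2025

M = -9A - 11 is linear with a = -9, b = -11.
standard deviation of A = √25 = 5.
standard deviation of M = |a|·standard deviation of A = |-9|·5 = 45.
mean of M = a·mean of A + b = (-9)·(-40) + (-11) = 349.
σ²_M = a²·σ²_A = (-9)²·25 = 2025 (the additive constant -11 does not affect variance).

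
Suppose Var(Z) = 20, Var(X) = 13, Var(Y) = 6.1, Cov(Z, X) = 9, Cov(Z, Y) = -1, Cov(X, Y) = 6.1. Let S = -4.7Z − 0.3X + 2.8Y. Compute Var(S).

Var(S) = a²·Var(Z) + b²·Var(X) + c²·Var(Y) + 2ab·Cov(Z, X) + 2ac·Cov(Z, Y) + 2bc·Cov(X, Y), with a = -4.7, b = -0.3, c = 2.8.
= 441.8 + 1.17 + 47.824 + 25.38 + 26.32 + (-10.248)
= 532.246.

Var(S) = 532.246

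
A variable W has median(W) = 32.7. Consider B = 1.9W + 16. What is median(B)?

median(B) = 78.13

A linear map preserves order up to sign, so median(B) = a·median(W) + b = 1.9·32.7 + 16 = 78.13.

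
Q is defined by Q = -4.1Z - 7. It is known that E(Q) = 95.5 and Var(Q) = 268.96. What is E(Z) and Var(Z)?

E(Z) = -25, Var(Z) = 16

From Q = -4.1Z - 7: E(Q) = a·E(Z) + b, so E(Z) = (E(Q) − b)/a = (95.5 − (-7))/(-4.1) = -25.
Var(Q) = a²·Var(Z), so Var(Z) = 268.96/(-4.1)² = 16.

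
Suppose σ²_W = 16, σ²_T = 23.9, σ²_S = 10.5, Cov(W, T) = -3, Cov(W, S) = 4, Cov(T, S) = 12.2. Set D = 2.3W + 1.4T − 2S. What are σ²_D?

σ²_D = 49.044

σ²_D = a²·σ²_W + b²·σ²_T + c²·σ²_S + 2ab·Cov(W, T) + 2ac·Cov(W, S) + 2bc·Cov(T, S), with a = 2.3, b = 1.4, c = -2.
= 84.64 + 46.844 + 42 + (-19.32) + (-36.8) + (-68.32)
= 49.044.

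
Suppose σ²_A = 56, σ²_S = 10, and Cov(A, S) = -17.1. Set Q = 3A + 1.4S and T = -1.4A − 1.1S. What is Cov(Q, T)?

Cov(Q, T) = -160.654

By bilinearity, Cov(Q, T) = ac·σ²_A + bd·σ²_S + (ad+bc)·Cov(A, S), with a=3, b=1.4, c=-1.4, d=-1.1.
ac·σ²_A = 3·(-1.4)·56 = -235.2
bd·σ²_S = 1.4·(-1.1)·10 = -15.4
(ad+bc)·Cov(A, S) = (-5.26)·(-17.1) = 89.946
Cov(Q, T) = -235.2 + (-15.4) + 89.946 = -160.654.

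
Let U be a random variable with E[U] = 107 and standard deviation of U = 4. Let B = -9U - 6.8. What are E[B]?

E[B] = -969.8

B = -9U - 6.8 is linear with a = -9, b = -6.8.
E[B] = a·E[U] + b = (-9)·107 + (-6.8) = -969.8.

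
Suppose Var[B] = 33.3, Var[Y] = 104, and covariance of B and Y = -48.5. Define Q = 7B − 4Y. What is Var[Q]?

Var[Q] = 6011.7

Var[Q] = a²·Var[B] + b²·Var[Y] + 2ab·covariance of B and Y with a = 7, b = -4.
= 7²·33.3 + (-4)²·104 + 2·7·(-4)·(-48.5)
= 1631.7 + 1664 + 2716 = 6011.7.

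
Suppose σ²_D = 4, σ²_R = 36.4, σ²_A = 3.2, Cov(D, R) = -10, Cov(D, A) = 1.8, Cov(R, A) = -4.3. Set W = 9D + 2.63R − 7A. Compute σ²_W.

σ²_W = a²·σ²_D + b²·σ²_R + c²·σ²_A + 2ab·Cov(D, R) + 2ac·Cov(D, A) + 2bc·Cov(R, A), with a = 9, b = 2.63, c = -7.
= 324 + 251.77516 + 156.8 + (-473.4) + (-226.8) + 158.326
= 190.70116.

σ²_W = 190.70116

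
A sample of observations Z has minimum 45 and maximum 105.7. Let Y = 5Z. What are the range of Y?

Range of Z = 105.7 − 45 = 60.7.
Range(Y) = |a|·Range(Z) = |5|·60.7 = 303.5.

Range(Y) = 303.5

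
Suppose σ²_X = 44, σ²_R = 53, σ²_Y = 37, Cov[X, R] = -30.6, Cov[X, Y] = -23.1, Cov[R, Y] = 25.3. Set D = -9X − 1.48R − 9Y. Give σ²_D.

σ²_D = 2793.6992

σ²_D = a²·σ²_X + b²·σ²_R + c²·σ²_Y + 2ab·Cov[X, R] + 2ac·Cov[X, Y] + 2bc·Cov[R, Y], with a = -9, b = -1.48, c = -9.
= 3564 + 116.0912 + 2997 + (-815.184) + (-3742.2) + 673.992
= 2793.6992.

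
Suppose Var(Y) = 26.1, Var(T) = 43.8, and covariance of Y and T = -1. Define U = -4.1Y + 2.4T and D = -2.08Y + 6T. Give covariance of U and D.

covariance of U and D = 882.8928

By bilinearity, covariance of U and D = ac·Var(Y) + bd·Var(T) + (ad+bc)·covariance of Y and T, with a=-4.1, b=2.4, c=-2.08, d=6.
ac·Var(Y) = (-4.1)·(-2.08)·26.1 = 222.5808
bd·Var(T) = 2.4·6·43.8 = 630.72
(ad+bc)·covariance of Y and T = (-29.592)·(-1) = 29.592
covariance of U and D = 222.5808 + 630.72 + 29.592 = 882.8928.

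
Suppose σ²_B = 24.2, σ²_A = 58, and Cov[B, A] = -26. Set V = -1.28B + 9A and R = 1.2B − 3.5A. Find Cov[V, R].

By bilinearity, Cov[V, R] = ac·σ²_B + bd·σ²_A + (ad+bc)·Cov[B, A], with a=-1.28, b=9, c=1.2, d=-3.5.
ac·σ²_B = (-1.28)·1.2·24.2 = -37.1712
bd·σ²_A = 9·(-3.5)·58 = -1827
(ad+bc)·Cov[B, A] = (15.28)·(-26) = -397.28
Cov[V, R] = -37.1712 + (-1827) + (-397.28) = -2261.4512.

Cov[V, R] = -2261.4512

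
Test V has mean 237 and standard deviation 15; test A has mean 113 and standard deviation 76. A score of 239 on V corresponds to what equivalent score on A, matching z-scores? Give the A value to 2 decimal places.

A = 123.13

z = (239 − 237)/15 ≈ 0.1333.
A = 113 + z·76 = 113 + (239 − 237)·76/15 ≈ 123.13.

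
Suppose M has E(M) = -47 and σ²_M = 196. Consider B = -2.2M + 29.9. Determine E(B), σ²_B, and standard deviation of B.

E(B) = 133.3, σ²_B = 948.64, standard deviation of B = 30.8

B = -2.2M + 29.9 is linear with a = -2.2, b = 29.9.
E(B) = a·E(M) + b = (-2.2)·(-47) + 29.9 = 133.3.
σ²_B = a²·σ²_M = (-2.2)²·196 = 948.64 (the additive constant 29.9 does not affect variance).
standard deviation of M = √196 = 14.
standard deviation of B = |a|·standard deviation of M = |-2.2|·14 = 30.8.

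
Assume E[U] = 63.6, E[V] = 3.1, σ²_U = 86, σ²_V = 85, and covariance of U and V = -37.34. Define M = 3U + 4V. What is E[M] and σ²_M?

E[M] = 3·E[U] + 4·E[V] = 3·63.6 + 4·3.1 = 203.2.
σ²_M = a²·σ²_U + b²·σ²_V + 2ab·covariance of U and V with a = 3, b = 4.
= 3²·86 + 4²·85 + 2·3·4·(-37.34)
= 774 + 1360 + (-896.16) = 1237.84.

E[M] = 203.2, σ²_M = 1237.84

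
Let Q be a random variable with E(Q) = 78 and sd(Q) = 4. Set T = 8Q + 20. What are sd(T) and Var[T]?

T = 8Q + 20 is linear with a = 8, b = 20.
sd(T) = |a|·sd(Q) = |8|·4 = 32.
Var[Q] = 4² = 16.
Var[T] = a²·Var[Q] = 8²·16 = 1024 (the additive constant 20 does not affect variance).

sd(T) = 32, Var[T] = 1024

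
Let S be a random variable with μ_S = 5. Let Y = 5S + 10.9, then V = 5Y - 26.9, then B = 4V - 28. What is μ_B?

μ_B = 582.4

μ_Y = 5·5 + 10.9 = 35.9.
μ_V = 5·35.9 + (-26.9) = 152.6.
μ_B = 4·152.6 + (-28) = 582.4.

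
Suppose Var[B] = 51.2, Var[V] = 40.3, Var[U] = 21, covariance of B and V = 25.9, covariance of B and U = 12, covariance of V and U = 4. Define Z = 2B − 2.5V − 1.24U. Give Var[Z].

Var[Z] = 195.2446

Var[Z] = a²·Var[B] + b²·Var[V] + c²·Var[U] + 2ab·covariance of B and V + 2ac·covariance of B and U + 2bc·covariance of V and U, with a = 2, b = -2.5, c = -1.24.
= 204.8 + 251.875 + 32.2896 + (-259) + (-59.52) + 24.8
= 195.2446.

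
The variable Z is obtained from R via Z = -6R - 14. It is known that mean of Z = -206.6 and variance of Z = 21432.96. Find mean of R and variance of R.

From Z = -6R - 14: mean of Z = a·mean of R + b, so mean of R = (mean of Z − b)/a = (-206.6 − (-14))/(-6) = 32.1.
variance of Z = a²·variance of R, so variance of R = 21432.96/(-6)² = 595.36.

mean of R = 32.1, variance of R = 595.36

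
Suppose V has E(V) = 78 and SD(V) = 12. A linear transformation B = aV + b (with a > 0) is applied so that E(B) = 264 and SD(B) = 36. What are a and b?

a = 3, b = 30

SD(B) = a·SD(V) (a > 0), so a = 36/12 = 3.
E(B) = a·E(V) + b, so b = 264 − 3·78 = 30.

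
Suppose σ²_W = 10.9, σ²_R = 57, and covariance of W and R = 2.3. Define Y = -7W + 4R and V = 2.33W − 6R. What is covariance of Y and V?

By bilinearity, covariance of Y and V = ac·σ²_W + bd·σ²_R + (ad+bc)·covariance of W and R, with a=-7, b=4, c=2.33, d=-6.
ac·σ²_W = (-7)·2.33·10.9 = -177.779
bd·σ²_R = 4·(-6)·57 = -1368
(ad+bc)·covariance of W and R = (51.32)·2.3 = 118.036
covariance of Y and V = -177.779 + (-1368) + 118.036 = -1427.743.

covariance of Y and V = -1427.743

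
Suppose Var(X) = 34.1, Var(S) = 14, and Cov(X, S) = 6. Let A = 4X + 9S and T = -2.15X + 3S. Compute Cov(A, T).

Cov(A, T) = 40.64

By bilinearity, Cov(A, T) = ac·Var(X) + bd·Var(S) + (ad+bc)·Cov(X, S), with a=4, b=9, c=-2.15, d=3.
ac·Var(X) = 4·(-2.15)·34.1 = -293.26
bd·Var(S) = 9·3·14 = 378
(ad+bc)·Cov(X, S) = (-7.35)·6 = -44.1
Cov(A, T) = -293.26 + 378 + (-44.1) = 40.64.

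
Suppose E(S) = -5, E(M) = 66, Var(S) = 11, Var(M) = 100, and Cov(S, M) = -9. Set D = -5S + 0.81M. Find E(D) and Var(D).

E(D) = (-5)·E(S) + 0.81·E(M) = (-5)·(-5) + 0.81·66 = 78.46.
Var(D) = a²·Var(S) + b²·Var(M) + 2ab·Cov(S, M) with a = -5, b = 0.81.
= (-5)²·11 + 0.81²·100 + 2·(-5)·0.81·(-9)
= 275 + 65.61 + 72.9 = 413.51.

E(D) = 78.46, Var(D) = 413.51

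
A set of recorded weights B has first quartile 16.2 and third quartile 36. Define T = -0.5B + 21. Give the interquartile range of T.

IQR(T) = 9.9

IQR of B = Q3 − Q1 = 36 − 16.2 = 19.8.
Under T = aB + b, IQR(T) = |a|·IQR(B) = |-0.5|·19.8 = 9.9 (shifts cancel; spread scales by |a|).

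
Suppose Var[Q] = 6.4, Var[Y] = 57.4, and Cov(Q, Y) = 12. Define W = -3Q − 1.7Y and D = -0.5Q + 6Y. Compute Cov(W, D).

By bilinearity, Cov(W, D) = ac·Var[Q] + bd·Var[Y] + (ad+bc)·Cov(Q, Y), with a=-3, b=-1.7, c=-0.5, d=6.
ac·Var[Q] = (-3)·(-0.5)·6.4 = 9.6
bd·Var[Y] = (-1.7)·6·57.4 = -585.48
(ad+bc)·Cov(Q, Y) = (-17.15)·12 = -205.8
Cov(W, D) = 9.6 + (-585.48) + (-205.8) = -781.68.

Cov(W, D) = -781.68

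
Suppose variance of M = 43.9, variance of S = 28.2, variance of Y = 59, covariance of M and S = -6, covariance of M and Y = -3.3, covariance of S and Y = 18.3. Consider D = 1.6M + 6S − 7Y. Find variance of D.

variance of D = 2440.104

variance of D = a²·variance of M + b²·variance of S + c²·variance of Y + 2ab·covariance of M and S + 2ac·covariance of M and Y + 2bc·covariance of S and Y, with a = 1.6, b = 6, c = -7.
= 112.384 + 1015.2 + 2891 + (-115.2) + 73.92 + (-1537.2)
= 2440.104.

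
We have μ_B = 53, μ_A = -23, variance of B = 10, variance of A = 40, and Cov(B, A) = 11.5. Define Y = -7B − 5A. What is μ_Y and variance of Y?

μ_Y = (-7)·μ_B + (-5)·μ_A = (-7)·53 + (-5)·(-23) = -256.
variance of Y = a²·variance of B + b²·variance of A + 2ab·Cov(B, A) with a = -7, b = -5.
= (-7)²·10 + (-5)²·40 + 2·(-7)·(-5)·11.5
= 490 + 1000 + 805 = 2295.

μ_Y = -256, variance of Y = 2295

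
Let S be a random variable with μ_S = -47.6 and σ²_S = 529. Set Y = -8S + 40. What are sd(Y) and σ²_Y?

Y = -8S + 40 is linear with a = -8, b = 40.
sd(S) = √529 = 23.
sd(Y) = |a|·sd(S) = |-8|·23 = 184.
σ²_Y = a²·σ²_S = (-8)²·529 = 33856 (the additive constant 40 does not affect variance).

sd(Y) = 184, σ²_Y = 33856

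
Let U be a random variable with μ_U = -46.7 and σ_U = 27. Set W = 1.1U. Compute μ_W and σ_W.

μ_W = -51.37, σ_W = 29.7

W = 1.1U is linear with a = 1.1, b = 0.
μ_W = a·μ_U + b = 1.1·(-46.7) = -51.37.
σ_W = |a|·σ_U = |1.1|·27 = 29.7.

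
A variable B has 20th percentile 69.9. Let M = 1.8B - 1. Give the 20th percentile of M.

20th percentile of M = 124.82

Since a = 1.8 > 0 the transformation is increasing, so the 20th percentile of M = a·(P_{20} of B) + b = 1.8·69.9 + (-1) = 124.82.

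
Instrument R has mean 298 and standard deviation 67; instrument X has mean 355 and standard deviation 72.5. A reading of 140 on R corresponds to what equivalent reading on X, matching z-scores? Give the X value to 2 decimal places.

X = 184.03

z = (140 − 298)/67 ≈ -2.3582.
X = 355 + z·72.5 = 355 + (140 − 298)·72.5/67 ≈ 184.03.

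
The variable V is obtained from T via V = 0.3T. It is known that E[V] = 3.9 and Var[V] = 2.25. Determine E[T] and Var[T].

From V = 0.3T: E[V] = a·E[T] + b, so E[T] = (E[V] − b)/a = (3.9 − 0)/0.3 = 13.
Var[V] = a²·Var[T], so Var[T] = 2.25/0.3² = 25.

E[T] = 13, Var[T] = 25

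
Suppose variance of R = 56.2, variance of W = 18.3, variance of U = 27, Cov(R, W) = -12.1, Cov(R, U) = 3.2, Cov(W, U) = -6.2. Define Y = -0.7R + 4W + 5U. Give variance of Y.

variance of Y = a²·variance of R + b²·variance of W + c²·variance of U + 2ab·Cov(R, W) + 2ac·Cov(R, U) + 2bc·Cov(W, U), with a = -0.7, b = 4, c = 5.
= 27.538 + 292.8 + 675 + 67.76 + (-22.4) + (-248)
= 792.698.

variance of Y = 792.698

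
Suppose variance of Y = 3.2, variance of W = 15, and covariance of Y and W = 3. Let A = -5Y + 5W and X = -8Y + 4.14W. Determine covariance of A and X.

By bilinearity, covariance of A and X = ac·variance of Y + bd·variance of W + (ad+bc)·covariance of Y and W, with a=-5, b=5, c=-8, d=4.14.
ac·variance of Y = (-5)·(-8)·3.2 = 128
bd·variance of W = 5·4.14·15 = 310.5
(ad+bc)·covariance of Y and W = (-60.7)·3 = -182.1
covariance of A and X = 128 + 310.5 + (-182.1) = 256.4.

covariance of A and X = 256.4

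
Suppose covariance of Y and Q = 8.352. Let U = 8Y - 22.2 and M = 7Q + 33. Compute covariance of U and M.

covariance of U and M = a·c·covariance of Y and Q = 8·7·8.352 = 467.712. Additive constants drop out.

covariance of U and M = 467.712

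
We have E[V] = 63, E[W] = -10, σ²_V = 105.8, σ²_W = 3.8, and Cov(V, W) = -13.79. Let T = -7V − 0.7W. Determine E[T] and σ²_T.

E[T] = (-7)·E[V] + (-0.7)·E[W] = (-7)·63 + (-0.7)·(-10) = -434.
σ²_T = a²·σ²_V + b²·σ²_W + 2ab·Cov(V, W) with a = -7, b = -0.7.
= (-7)²·105.8 + (-0.7)²·3.8 + 2·(-7)·(-0.7)·(-13.79)
= 5184.2 + 1.862 + (-135.142) = 5050.92.

E[T] = -434, σ²_T = 5050.92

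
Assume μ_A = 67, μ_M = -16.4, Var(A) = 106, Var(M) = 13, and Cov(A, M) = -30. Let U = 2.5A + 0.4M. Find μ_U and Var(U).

μ_U = 160.94, Var(U) = 604.58

μ_U = 2.5·μ_A + 0.4·μ_M = 2.5·67 + 0.4·(-16.4) = 160.94.
Var(U) = a²·Var(A) + b²·Var(M) + 2ab·Cov(A, M) with a = 2.5, b = 0.4.
= 2.5²·106 + 0.4²·13 + 2·2.5·0.4·(-30)
= 662.5 + 2.08 + (-60) = 604.58.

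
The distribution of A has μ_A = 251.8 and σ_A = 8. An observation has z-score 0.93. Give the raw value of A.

A = μ_A + z·σ_A = 251.8 + 0.93·8 = 259.24.

A = 259.24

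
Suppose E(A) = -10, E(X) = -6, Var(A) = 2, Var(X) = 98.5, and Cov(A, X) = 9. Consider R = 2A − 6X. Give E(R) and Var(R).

E(R) = 16, Var(R) = 3338

E(R) = 2·E(A) + (-6)·E(X) = 2·(-10) + (-6)·(-6) = 16.
Var(R) = a²·Var(A) + b²·Var(X) + 2ab·Cov(A, X) with a = 2, b = -6.
= 2²·2 + (-6)²·98.5 + 2·2·(-6)·9
= 8 + 3546 + (-216) = 3338.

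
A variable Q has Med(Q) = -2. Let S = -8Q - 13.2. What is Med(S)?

A linear map preserves order up to sign, so Med(S) = a·Med(Q) + b = (-8)·(-2) + (-13.2) = 2.8.

Med(S) = 2.8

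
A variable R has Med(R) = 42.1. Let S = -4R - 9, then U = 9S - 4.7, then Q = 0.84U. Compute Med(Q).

Med(Q) = -1345.092

Med(S) = (-4)·42.1 + (-9) = -177.4.
Med(U) = 9·(-177.4) + (-4.7) = -1601.3.
Med(Q) = 0.84·(-1601.3) = -1345.092.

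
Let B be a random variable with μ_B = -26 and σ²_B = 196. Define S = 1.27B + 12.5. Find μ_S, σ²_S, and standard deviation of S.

μ_S = -20.52, σ²_S = 316.1284, standard deviation of S = 17.78

S = 1.27B + 12.5 is linear with a = 1.27, b = 12.5.
μ_S = a·μ_B + b = 1.27·(-26) + 12.5 = -20.52.
σ²_S = a²·σ²_B = 1.27²·196 = 316.1284 (the additive constant 12.5 does not affect variance).
standard deviation of B = √196 = 14.
standard deviation of S = |a|·standard deviation of B = |1.27|·14 = 17.78.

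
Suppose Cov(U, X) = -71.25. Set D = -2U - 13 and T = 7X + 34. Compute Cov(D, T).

Cov(D, T) = 997.5

Cov(D, T) = a·c·Cov(U, X) = (-2)·7·(-71.25) = 997.5. Additive constants drop out.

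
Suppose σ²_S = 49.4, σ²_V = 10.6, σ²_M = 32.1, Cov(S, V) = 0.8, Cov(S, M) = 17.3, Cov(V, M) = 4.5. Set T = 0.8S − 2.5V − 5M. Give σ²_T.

σ²_T = 871.266

σ²_T = a²·σ²_S + b²·σ²_V + c²·σ²_M + 2ab·Cov(S, V) + 2ac·Cov(S, M) + 2bc·Cov(V, M), with a = 0.8, b = -2.5, c = -5.
= 31.616 + 66.25 + 802.5 + (-3.2) + (-138.4) + 112.5
= 871.266.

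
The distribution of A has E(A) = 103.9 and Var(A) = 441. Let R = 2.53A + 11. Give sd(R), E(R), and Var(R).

R = 2.53A + 11 is linear with a = 2.53, b = 11.
sd(A) = √441 = 21.
sd(R) = |a|·sd(A) = |2.53|·21 = 53.13.
E(R) = a·E(A) + b = 2.53·103.9 + 11 = 273.867.
Var(R) = a²·Var(A) = 2.53²·441 = 2822.7969 (the additive constant 11 does not affect variance).

sd(R) = 53.13, E(R) = 273.867, Var(R) = 2822.7969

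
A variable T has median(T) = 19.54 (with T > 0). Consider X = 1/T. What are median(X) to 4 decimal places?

1/T is monotone on this domain, so median(X) = 1/(19.54) ≈ 0.0512.

median(X) = 0.0512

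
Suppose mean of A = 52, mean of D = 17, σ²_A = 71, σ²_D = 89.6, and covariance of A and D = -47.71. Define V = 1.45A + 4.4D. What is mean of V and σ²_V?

mean of V = 150.2, σ²_V = 1275.1539

mean of V = 1.45·mean of A + 4.4·mean of D = 1.45·52 + 4.4·17 = 150.2.
σ²_V = a²·σ²_A + b²·σ²_D + 2ab·covariance of A and D with a = 1.45, b = 4.4.
= 1.45²·71 + 4.4²·89.6 + 2·1.45·4.4·(-47.71)
= 149.2775 + 1734.656 + (-608.7796) = 1275.1539.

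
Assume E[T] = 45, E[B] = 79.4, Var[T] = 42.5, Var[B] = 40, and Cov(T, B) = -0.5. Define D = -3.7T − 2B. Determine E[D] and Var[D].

E[D] = -325.3, Var[D] = 734.425

E[D] = (-3.7)·E[T] + (-2)·E[B] = (-3.7)·45 + (-2)·79.4 = -325.3.
Var[D] = a²·Var[T] + b²·Var[B] + 2ab·Cov(T, B) with a = -3.7, b = -2.
= (-3.7)²·42.5 + (-2)²·40 + 2·(-3.7)·(-2)·(-0.5)
= 581.825 + 160 + (-7.4) = 734.425.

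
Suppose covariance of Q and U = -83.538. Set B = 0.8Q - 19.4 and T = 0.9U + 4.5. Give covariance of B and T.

covariance of B and T = a·c·covariance of Q and U = 0.8·0.9·(-83.538) = -60.14736. Additive constants drop out.

covariance of B and T = -60.14736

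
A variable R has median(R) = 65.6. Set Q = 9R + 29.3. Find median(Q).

median(Q) = 619.7

A linear map preserves order up to sign, so median(Q) = a·median(R) + b = 9·65.6 + 29.3 = 619.7.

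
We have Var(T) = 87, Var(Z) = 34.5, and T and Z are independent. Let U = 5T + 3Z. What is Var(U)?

Var(U) = a²·Var(T) + b²·Var(Z) + 2ab·covariance of T and Z with a = 5, b = 3.
Independence gives covariance of T and Z = 0.
= 5²·87 + 3²·34.5 + 2·5·3·0
= 2175 + 310.5 + 0 = 2485.5.

Var(U) = 2485.5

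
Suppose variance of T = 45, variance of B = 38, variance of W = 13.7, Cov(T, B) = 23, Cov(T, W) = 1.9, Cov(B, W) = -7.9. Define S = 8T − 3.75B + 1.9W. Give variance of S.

variance of S = 2254.167

variance of S = a²·variance of T + b²·variance of B + c²·variance of W + 2ab·Cov(T, B) + 2ac·Cov(T, W) + 2bc·Cov(B, W), with a = 8, b = -3.75, c = 1.9.
= 2880 + 534.375 + 49.457 + (-1380) + 57.76 + 112.575
= 2254.167.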